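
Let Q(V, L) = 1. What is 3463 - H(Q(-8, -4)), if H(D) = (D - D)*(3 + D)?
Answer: 3463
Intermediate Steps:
H(D) = 0 (H(D) = 0*(3 + D) = 0)
3463 - H(Q(-8, -4)) = 3463 - 1*0 = 3463 + 0 = 3463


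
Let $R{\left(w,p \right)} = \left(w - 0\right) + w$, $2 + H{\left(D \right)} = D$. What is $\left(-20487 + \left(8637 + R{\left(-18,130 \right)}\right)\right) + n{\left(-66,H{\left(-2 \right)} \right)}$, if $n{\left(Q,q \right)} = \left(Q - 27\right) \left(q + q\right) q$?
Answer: $-14862$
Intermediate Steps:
$H{\left(D \right)} = -2 + D$
$n{\left(Q,q \right)} = 2 q^{2} \left(-27 + Q\right)$ ($n{\left(Q,q \right)} = \left(-27 + Q\right) 2 q q = 2 q \left(-27 + Q\right) q = 2 q^{2} \left(-27 + Q\right)$)
$R{\left(w,p \right)} = 2 w$ ($R{\left(w,p \right)} = \left(w + 0\right) + w = w + w = 2 w$)
$\left(-20487 + \left(8637 + R{\left(-18,130 \right)}\right)\right) + n{\left(-66,H{\left(-2 \right)} \right)} = \left(-20487 + \left(8637 + 2 \left(-18\right)\right)\right) + 2 \left(-2 - 2\right)^{2} \left(-27 - 66\right) = \left(-20487 + \left(8637 - 36\right)\right) + 2 \left(-4\right)^{2} \left(-93\right) = \left(-20487 + 8601\right) + 2 \cdot 16 \left(-93\right) = -11886 - 2976 = -14862$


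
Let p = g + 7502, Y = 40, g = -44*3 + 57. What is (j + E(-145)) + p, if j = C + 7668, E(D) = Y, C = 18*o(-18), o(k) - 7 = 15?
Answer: 15531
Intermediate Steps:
o(k) = 22 (o(k) = 7 + 15 = 22)
g = -75 (g = -132 + 57 = -75)
C = 396 (C = 18*22 = 396)
E(D) = 40
j = 8064 (j = 396 + 7668 = 8064)
p = 7427 (p = -75 + 7502 = 7427)
(j + E(-145)) + p = (8064 + 40) + 7427 = 8104 + 7427 = 15531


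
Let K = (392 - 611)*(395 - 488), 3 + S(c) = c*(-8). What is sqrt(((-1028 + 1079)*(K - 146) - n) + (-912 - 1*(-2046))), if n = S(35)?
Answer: 4*sqrt(64543) ≈ 1016.2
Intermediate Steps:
S(c) = -3 - 8*c (S(c) = -3 + c*(-8) = -3 - 8*c)
n = -283 (n = -3 - 8*35 = -3 - 280 = -283)
K = 20367 (K = -219*(-93) = 20367)
sqrt(((-1028 + 1079)*(K - 146) - n) + (-912 - 1*(-2046))) = sqrt(((-1028 + 1079)*(20367 - 146) - 1*(-283)) + (-912 - 1*(-2046))) = sqrt((51*20221 + 283) + (-912 + 2046)) = sqrt((1031271 + 283) + 1134) = sqrt(1031554 + 1134) = sqrt(1032688) = 4*sqrt(64543)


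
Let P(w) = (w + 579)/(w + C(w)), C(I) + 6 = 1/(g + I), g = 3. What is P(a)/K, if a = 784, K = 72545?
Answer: 1072681/44418360415 ≈ 2.4149e-5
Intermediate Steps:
C(I) = -6 + 1/(3 + I)
P(w) = (579 + w)/(w + (-17 - 6*w)/(3 + w)) (P(w) = (w + 579)/(w + (-17 - 6*w)/(3 + w)) = (579 + w)/(w + (-17 - 6*w)/(3 + w)))
P(a)/K = ((3 + 784)*(579 + 784)/(-17 - 6*784 + 784*(3 + 784)))/72545 = (787*1363/(-17 - 4704 + 784*787))*(1/72545) = (787*1363/(-17 - 4704 + 617008))*(1/72545) = (787*1363/612287)*(1/72545) = ((1/612287)*787*1363)*(1/72545) = (1072681/612287)*(1/72545) = 1072681/44418360415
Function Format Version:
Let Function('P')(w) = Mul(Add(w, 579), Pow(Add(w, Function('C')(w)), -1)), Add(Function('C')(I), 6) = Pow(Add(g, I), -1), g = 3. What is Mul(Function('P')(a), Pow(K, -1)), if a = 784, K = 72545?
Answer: Rational(1072681, 44418360415) ≈ 2.4149e-5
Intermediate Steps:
Function('C')(I) = Add(-6, Pow(Add(3, I), -1))
Function('P')(w) = Mul(Pow(Add(w, Mul(Pow(Add(3, w), -1), Add(-17, Mul(-6, w)))), -1), Add(579, w)) (Function('P')(w) = Mul(Add(w, 579), Pow(Add(w, Mul(Pow(Add(3, w), -1), Add(-17, Mul(-6, w)))), -1)) = Mul(Add(579, w), Pow(Add(w, Mul(Pow(Add(3, w), -1), Add(-17, Mul(-6, w)))), -1)) = Mul(Pow(Add(w, Mul(Pow(Add(3, w), -1), Add(-17, Mul(-6, w)))), -1), Add(579, w)))
Mul(Function('P')(a), Pow(K, -1)) = Mul(Mul(Pow(Add(-17, Mul(-6, 784), Mul(784, Add(3, 784))), -1), Add(3, 784), Add(579, 784)), Pow(72545, -1)) = Mul(Mul(Pow(Add(-17, -4704, Mul(784, 787)), -1), 787, 1363), Rational(1, 72545)) = Mul(Mul(Pow(Add(-17, -4704, 617008), -1), 787, 1363), Rational(1, 72545)) = Mul(Mul(Pow(612287, -1), 787, 1363), Rational(1, 72545)) = Mul(Mul(Rational(1, 612287), 787, 1363), Rational(1, 72545)) = Mul(Rational(1072681, 612287), Rational(1, 72545)) = Rational(1072681, 44418360415)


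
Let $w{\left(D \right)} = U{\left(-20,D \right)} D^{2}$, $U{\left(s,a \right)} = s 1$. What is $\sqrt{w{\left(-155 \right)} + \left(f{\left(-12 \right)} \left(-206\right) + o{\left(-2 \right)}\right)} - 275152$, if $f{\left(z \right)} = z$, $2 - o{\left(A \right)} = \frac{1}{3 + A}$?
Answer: $-275152 + i \sqrt{478027} \approx -2.7515 \cdot 10^{5} + 691.39 i$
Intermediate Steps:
$U{\left(s,a \right)} = s$
$o{\left(A \right)} = 2 - \frac{1}{3 + A}$
$w{\left(D \right)} = - 20 D^{2}$
$\sqrt{w{\left(-155 \right)} + \left(f{\left(-12 \right)} \left(-206\right) + o{\left(-2 \right)}\right)} - 275152 = \sqrt{- 20 \left(-155\right)^{2} + \left(\left(-12\right) \left(-206\right) + \frac{5 + 2 \left(-2\right)}{3 - 2}\right)} - 275152 = \sqrt{\left(-20\right) 24025 + \left(2472 + \frac{5 - 4}{1}\right)} - 275152 = \sqrt{-480500 + \left(2472 + 1 \cdot 1\right)} - 275152 = \sqrt{-480500 + \left(2472 + 1\right)} - 275152 = \sqrt{-480500 + 2473} - 275152 = \sqrt{-478027} - 275152 = i \sqrt{478027} - 275152 = -275152 + i \sqrt{478027}$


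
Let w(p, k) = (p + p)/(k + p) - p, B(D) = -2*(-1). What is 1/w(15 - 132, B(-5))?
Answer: 115/13689 ≈ 0.0084009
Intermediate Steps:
B(D) = 2
w(p, k) = -p + 2*p/(k + p) (w(p, k) = (2*p)/(k + p) - p = 2*p/(k + p) - p = -p + 2*p/(k + p))
1/w(15 - 132, B(-5)) = 1/((15 - 132)*(2 - 1*2 - (15 - 132))/(2 + (15 - 132))) = 1/(-117*(2 - 2 - 1*(-117))/(2 - 117)) = 1/(-117*(2 - 2 + 117)/(-115)) = 1/(-117*(-1/115)*117) = 1/(13689/115) = 115/13689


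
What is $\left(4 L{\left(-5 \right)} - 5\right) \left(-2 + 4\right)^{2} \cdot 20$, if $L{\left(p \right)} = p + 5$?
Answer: $-400$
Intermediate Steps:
$L{\left(p \right)} = 5 + p$
$\left(4 L{\left(-5 \right)} - 5\right) \left(-2 + 4\right)^{2} \cdot 20 = \left(4 \left(5 - 5\right) - 5\right) \left(-2 + 4\right)^{2} \cdot 20 = \left(4 \cdot 0 - 5\right) 2^{2} \cdot 20 = \left(0 - 5\right) 4 \cdot 20 = \left(-5\right) 4 \cdot 20 = \left(-20\right) 20 = -400$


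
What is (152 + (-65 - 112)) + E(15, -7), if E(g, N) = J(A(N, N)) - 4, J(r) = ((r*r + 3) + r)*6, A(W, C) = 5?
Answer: 169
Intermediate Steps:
J(r) = 18 + 6*r + 6*r² (J(r) = ((r² + 3) + r)*6 = ((3 + r²) + r)*6 = (3 + r + r²)*6 = 18 + 6*r + 6*r²)
E(g, N) = 194 (E(g, N) = (18 + 6*5 + 6*5²) - 4 = (18 + 30 + 6*25) - 4 = (18 + 30 + 150) - 4 = 198 - 4 = 194)
(152 + (-65 - 112)) + E(15, -7) = (152 + (-65 - 112)) + 194 = (152 - 177) + 194 = -25 + 194 = 169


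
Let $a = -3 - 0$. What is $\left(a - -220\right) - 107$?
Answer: $110$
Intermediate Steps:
$a = -3$ ($a = -3 + 0 = -3$)
$\left(a - -220\right) - 107 = \left(-3 - -220\right) - 107 = \left(-3 + 220\right) - 107 = 217 - 107 = 110$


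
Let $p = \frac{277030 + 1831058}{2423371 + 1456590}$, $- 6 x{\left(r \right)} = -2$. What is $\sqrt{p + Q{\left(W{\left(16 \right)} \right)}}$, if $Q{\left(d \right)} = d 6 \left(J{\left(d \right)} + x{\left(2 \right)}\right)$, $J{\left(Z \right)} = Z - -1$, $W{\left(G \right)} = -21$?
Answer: $\frac{\sqrt{37312232561073606}}{3879961} \approx 49.785$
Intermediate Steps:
$x{\left(r \right)} = \frac{1}{3}$ ($x{\left(r \right)} = \left(- \frac{1}{6}\right) \left(-2\right) = \frac{1}{3}$)
$p = \frac{2108088}{3879961} \approx 0.54333$
$J{\left(Z \right)} = 1 + Z$ ($J{\left(Z \right)} = Z + 1 = 1 + Z$)
$Q{\left(d \right)} = 6 d \left(\frac{4}{3} + d\right)$ ($Q{\left(d \right)} = d 6 \left(\left(1 + d\right) + \frac{1}{3}\right) = 6 d \left(\frac{4}{3} + d\right)$)
$\sqrt{p + Q{\left(W{\left(16 \right)} \right)}} = \sqrt{\frac{2108088}{3879961} + 2 \left(-21\right) \left(4 + 3 \left(-21\right)\right)} = \sqrt{\frac{2108088}{3879961} + 2 \left(-21\right) \left(4 - 63\right)} = \sqrt{\frac{2108088}{3879961} + 2 \left(-21\right) \left(-59\right)} = \sqrt{\frac{2108088}{3879961} + 2478} = \sqrt{\frac{9616651446}{3879961}} = \frac{\sqrt{37312232561073606}}{3879961}$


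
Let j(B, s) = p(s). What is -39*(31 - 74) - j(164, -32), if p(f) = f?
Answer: 1709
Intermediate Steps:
j(B, s) = s
-39*(31 - 74) - j(164, -32) = -39*(31 - 74) - 1*(-32) = -39*(-43) + 32 = 1677 + 32 = 1709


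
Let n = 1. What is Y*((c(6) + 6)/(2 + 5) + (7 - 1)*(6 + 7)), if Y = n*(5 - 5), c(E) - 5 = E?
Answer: 0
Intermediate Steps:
c(E) = 5 + E
Y = 0 (Y = 1*(5 - 5) = 1*0 = 0)
Y*((c(6) + 6)/(2 + 5) + (7 - 1)*(6 + 7)) = 0*(((5 + 6) + 6)/(2 + 5) + (7 - 1)*(6 + 7)) = 0*((11 + 6)/7 + 6*13) = 0*(17*(1/7) + 78) = 0*(17/7 + 78) = 0*(563/7) = 0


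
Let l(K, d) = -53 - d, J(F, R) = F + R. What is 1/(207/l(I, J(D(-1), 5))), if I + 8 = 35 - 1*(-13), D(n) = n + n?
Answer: -56/207 ≈ -0.27053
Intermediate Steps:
D(n) = 2*n
I = 40 (I = -8 + (35 - 1*(-13)) = -8 + (35 + 13) = -8 + 48 = 40)
1/(207/l(I, J(D(-1), 5))) = 1/(207/(-53 - (2*(-1) + 5))) = 1/(207/(-53 - (-2 + 5))) = 1/(207/(-53 - 1*3)) = 1/(207/(-53 - 3)) = 1/(207/(-56)) = 1/(207*(-1/56)) = 1/(-207/56) = -56/207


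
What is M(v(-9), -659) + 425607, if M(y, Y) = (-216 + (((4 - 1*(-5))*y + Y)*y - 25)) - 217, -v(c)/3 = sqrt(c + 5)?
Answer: 424825 + 3954*I ≈ 4.2483e+5 + 3954.0*I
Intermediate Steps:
v(c) = -3*sqrt(5 + c) (v(c) = -3*sqrt(c + 5) = -3*sqrt(5 + c))
M(y, Y) = -458 + y*(Y + 9*y) (M(y, Y) = (-216 + (((4 + 5)*y + Y)*y - 25)) - 217 = (-216 + ((9*y + Y)*y - 25)) - 217 = (-216 + ((Y + 9*y)*y - 25)) - 217 = (-216 + (y*(Y + 9*y) - 25)) - 217 = (-216 + (-25 + y*(Y + 9*y))) - 217 = (-241 + y*(Y + 9*y)) - 217 = -458 + y*(Y + 9*y))
M(v(-9), -659) + 425607 = (-458 + 9*(-3*sqrt(5 - 9))**2 - (-1977)*sqrt(5 - 9)) + 425607 = (-458 + 9*(-6*I)**2 - (-1977)*sqrt(-4)) + 425607 = (-458 + 9*(-6*I)**2 - (-1977)*2*I) + 425607 = (-458 + 9*(-6*I)**2 - (-3954)*I) + 425607 = (-458 + 9*(-36) + 3954*I) + 425607 = (-458 - 324 + 3954*I) + 425607 = (-782 + 3954*I) + 425607 = 424825 + 3954*I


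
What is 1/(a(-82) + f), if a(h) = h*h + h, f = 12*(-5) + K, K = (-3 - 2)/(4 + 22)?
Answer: 26/171127 ≈ 0.00015193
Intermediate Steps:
K = -5/26 ≈ -0.19231
f = -1565/26 (f = 12*(-5) - 5/26 = -60 - 5/26 = -1565/26 ≈ -60.192)
a(h) = h + h² (a(h) = h² + h = h + h²)
1/(a(-82) + f) = 1/(-82*(1 - 82) - 1565/26) = 1/(-82*(-81) - 1565/26) = 1/(6642 - 1565/26) = 1/(171127/26) = 26/171127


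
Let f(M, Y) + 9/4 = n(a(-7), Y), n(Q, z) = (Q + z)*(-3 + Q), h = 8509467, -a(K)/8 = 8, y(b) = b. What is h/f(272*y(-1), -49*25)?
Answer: 34037868/345443 ≈ 98.534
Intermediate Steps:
a(K) = -64 (a(K) = -8*8 = -64)
n(Q, z) = (-3 + Q)*(Q + z)
f(M, Y) = 17143/4 - 67*Y (f(M, Y) = -9/4 + ((-64)² - 3*(-64) - 3*Y - 64*Y) = -9/4 + (4096 + 192 - 3*Y - 64*Y) = -9/4 + (4288 - 67*Y) = 17143/4 - 67*Y)
h/f(272*y(-1), -49*25) = 8509467/(17143/4 - (-3283)*25) = 8509467/(17143/4 - 67*(-1225)) = 8509467/(17143/4 + 82075) = 8509467/(345443/4) = 8509467*(4/345443) = 34037868/345443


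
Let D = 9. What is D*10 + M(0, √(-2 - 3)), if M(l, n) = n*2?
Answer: 90 + 2*I*√5 ≈ 90.0 + 4.4721*I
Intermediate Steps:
M(l, n) = 2*n
D*10 + M(0, √(-2 - 3)) = 9*10 + 2*√(-2 - 3) = 90 + 2*√(-5) = 90 + 2*(I*√5) = 90 + 2*I*√5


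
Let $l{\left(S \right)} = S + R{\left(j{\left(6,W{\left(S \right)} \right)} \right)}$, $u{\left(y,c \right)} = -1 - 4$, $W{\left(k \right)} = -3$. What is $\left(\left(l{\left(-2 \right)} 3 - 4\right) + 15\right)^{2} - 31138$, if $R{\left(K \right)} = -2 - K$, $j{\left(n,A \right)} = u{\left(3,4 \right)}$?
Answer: $-30942$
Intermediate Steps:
$u{\left(y,c \right)} = -5$
$j{\left(n,A \right)} = -5$
$l{\left(S \right)} = 3 + S$ ($l{\left(S \right)} = S - -3 = S + \left(-2 + 5\right) = S + 3 = 3 + S$)
$\left(\left(l{\left(-2 \right)} 3 - 4\right) + 15\right)^{2} - 31138 = \left(\left(\left(3 - 2\right) 3 - 4\right) + 15\right)^{2} - 31138 = \left(\left(1 \cdot 3 - 4\right) + 15\right)^{2} - 31138 = \left(\left(3 - 4\right) + 15\right)^{2} - 31138 = \left(-1 + 15\right)^{2} - 31138 = 14^{2} - 31138 = 196 - 31138 = -30942$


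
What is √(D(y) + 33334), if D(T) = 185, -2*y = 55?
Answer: √33519 ≈ 183.08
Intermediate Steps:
y = -55/2 (y = -½*55 = -55/2 ≈ -27.500)
√(D(y) + 33334) = √(185 + 33334) = √33519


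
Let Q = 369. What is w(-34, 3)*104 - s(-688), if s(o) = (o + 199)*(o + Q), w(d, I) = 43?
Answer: -151519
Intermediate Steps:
s(o) = (199 + o)*(369 + o) (s(o) = (o + 199)*(o + 369) = (199 + o)*(369 + o))
w(-34, 3)*104 - s(-688) = 43*104 - (73431 + (-688)² + 568*(-688)) = 4472 - (73431 + 473344 - 390784) = 4472 - 1*155991 = 4472 - 155991 = -151519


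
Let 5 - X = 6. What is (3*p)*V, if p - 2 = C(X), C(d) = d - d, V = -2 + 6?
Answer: 24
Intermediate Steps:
X = -1 (X = 5 - 1*6 = 5 - 6 = -1)
V = 4
C(d) = 0
p = 2 (p = 2 + 0 = 2)
(3*p)*V = (3*2)*4 = 6*4 = 24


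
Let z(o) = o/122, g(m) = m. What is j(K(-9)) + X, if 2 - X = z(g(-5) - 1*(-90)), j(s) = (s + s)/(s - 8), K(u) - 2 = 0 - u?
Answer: 3161/366 ≈ 8.6366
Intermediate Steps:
K(u) = 2 - u (K(u) = 2 + (0 - u) = 2 - u)
j(s) = 2*s/(-8 + s) (j(s) = (2*s)/(-8 + s) = 2*s/(-8 + s))
z(o) = o/122 (z(o) = o*(1/122) = o/122)
X = 159/122 (X = 2 - (-5 - 1*(-90))/122 = 2 - (-5 + 90)/122 = 2 - 85/122 = 159/122 ≈ 1.3033)
j(K(-9)) + X = 2*(2 - 1*(-9))/(-8 + (2 - 1*(-9))) + 159/122 = 2*(2 + 9)/(-8 + (2 + 9)) + 159/122 = 2*11/(-8 + 11) + 159/122 = 2*11/3 + 159/122 = 2*11*(⅓) + 159/122 = 22/3 + 159/122 = 3161/366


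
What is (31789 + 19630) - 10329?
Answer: 41090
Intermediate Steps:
(31789 + 19630) - 10329 = 51419 - 10329 = 41090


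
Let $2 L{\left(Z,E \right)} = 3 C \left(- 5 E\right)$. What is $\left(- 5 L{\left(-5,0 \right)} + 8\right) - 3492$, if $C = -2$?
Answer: $-3484$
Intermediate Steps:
$L{\left(Z,E \right)} = 15 E$ ($L{\left(Z,E \right)} = \frac{3 \left(-2\right) \left(- 5 E\right)}{2} = \frac{\left(-6\right) \left(- 5 E\right)}{2} = \frac{30 E}{2} = 15 E$)
$\left(- 5 L{\left(-5,0 \right)} + 8\right) - 3492 = \left(- 5 \cdot 15 \cdot 0 + 8\right) - 3492 = \left(\left(-5\right) 0 + 8\right) - 3492 = \left(0 + 8\right) - 3492 = 8 - 3492 = -3484$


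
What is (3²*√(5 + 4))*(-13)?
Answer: -351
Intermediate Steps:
(3²*√(5 + 4))*(-13) = (9*√9)*(-13) = (9*3)*(-13) = 27*(-13) = -351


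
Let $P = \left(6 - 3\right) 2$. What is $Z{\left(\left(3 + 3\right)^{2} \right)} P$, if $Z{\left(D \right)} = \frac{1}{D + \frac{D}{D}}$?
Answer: $\frac{6}{37} \approx 0.16216$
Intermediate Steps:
$Z{\left(D \right)} = \frac{1}{1 + D}$ ($Z{\left(D \right)} = \frac{1}{D + 1} = \frac{1}{1 + D}$)
$P = 6$ ($P = 3 \cdot 2 = 6$)
$Z{\left(\left(3 + 3\right)^{2} \right)} P = \frac{1}{1 + \left(3 + 3\right)^{2}} \cdot 6 = \frac{1}{1 + 6^{2}} \cdot 6 = \frac{1}{1 + 36} \cdot 6 = \frac{1}{37} \cdot 6 = \frac{6}{37}$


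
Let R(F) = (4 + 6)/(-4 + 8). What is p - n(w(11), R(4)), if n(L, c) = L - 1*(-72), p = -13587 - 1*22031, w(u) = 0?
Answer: -35690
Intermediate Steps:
R(F) = 5/2 (R(F) = 10/4 = 10*(1/4) = 5/2)
p = -35618 (p = -13587 - 22031 = -35618)
n(L, c) = 72 + L (n(L, c) = L + 72 = 72 + L)
p - n(w(11), R(4)) = -35618 - (72 + 0) = -35618 - 1*72 = -35618 - 72 = -35690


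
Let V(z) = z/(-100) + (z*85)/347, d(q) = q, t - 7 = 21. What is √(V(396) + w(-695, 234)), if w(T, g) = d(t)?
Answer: √364366309/1735 ≈ 11.002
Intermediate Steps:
t = 28 (t = 7 + 21 = 28)
V(z) = 8153*z/34700 (V(z) = z*(-1/100) + (85*z)*(1/347) = -z/100 + 85*z/347 = 8153*z/34700)
w(T, g) = 28
√(V(396) + w(-695, 234)) = √((8153/34700)*396 + 28) = √(807147/8675 + 28) = √(1050047/8675) = √364366309/1735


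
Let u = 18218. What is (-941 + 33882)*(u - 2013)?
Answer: 533808905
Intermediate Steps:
(-941 + 33882)*(u - 2013) = (-941 + 33882)*(18218 - 2013) = 32941*16205 = 533808905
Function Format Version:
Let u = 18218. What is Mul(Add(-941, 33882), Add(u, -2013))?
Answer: 533808905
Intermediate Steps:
Mul(Add(-941, 33882), Add(u, -2013)) = Mul(Add(-941, 33882), Add(18218, -2013)) = Mul(32941, 16205) = 533808905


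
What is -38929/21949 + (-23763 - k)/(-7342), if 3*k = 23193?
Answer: 202722544/80574779 ≈ 2.5160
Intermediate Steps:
k = 7731 (k = (⅓)*23193 = 7731)
-38929/21949 + (-23763 - k)/(-7342) = -38929/21949 + (-23763 - 1*7731)/(-7342) = -38929*1/21949 + (-23763 - 7731)*(-1/7342) = -38929/21949 - 31494*(-1/7342) = -38929/21949 + 15747/3671 = 202722544/80574779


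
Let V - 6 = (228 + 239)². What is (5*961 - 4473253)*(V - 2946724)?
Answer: 12192736797792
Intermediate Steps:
V = 218095 (V = 6 + (228 + 239)² = 6 + 467² = 6 + 218089 = 218095)
(5*961 - 4473253)*(V - 2946724) = (5*961 - 4473253)*(218095 - 2946724) = (4805 - 4473253)*(-2728629) = -4468448*(-2728629) = 12192736797792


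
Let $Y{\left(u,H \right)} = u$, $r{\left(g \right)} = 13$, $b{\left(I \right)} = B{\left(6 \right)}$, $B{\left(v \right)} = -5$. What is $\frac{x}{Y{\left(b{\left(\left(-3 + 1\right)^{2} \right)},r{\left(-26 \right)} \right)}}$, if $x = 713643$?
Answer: $- \frac{713643}{5} \approx -1.4273 \cdot 10^{5}$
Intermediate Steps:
$b{\left(I \right)} = -5$
$\frac{x}{Y{\left(b{\left(\left(-3 + 1\right)^{2} \right)},r{\left(-26 \right)} \right)}} = \frac{713643}{-5} = 713643 \left(- \frac{1}{5}\right) = - \frac{713643}{5}$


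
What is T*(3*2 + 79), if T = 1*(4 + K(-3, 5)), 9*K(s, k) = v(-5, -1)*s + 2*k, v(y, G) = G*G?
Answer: 3655/9 ≈ 406.11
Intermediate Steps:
v(y, G) = G²
K(s, k) = s/9 + 2*k/9 (K(s, k) = ((-1)²*s + 2*k)/9 = (1*s + 2*k)/9 = (s + 2*k)/9 = s/9 + 2*k/9)
T = 43/9 (T = 1*(4 + ((⅑)*(-3) + (2/9)*5)) = 1*(4 + (-⅓ + 10/9)) = 1*(4 + 7/9) = 1*(43/9) = 43/9 ≈ 4.7778)
T*(3*2 + 79) = 43*(3*2 + 79)/9 = 43*(6 + 79)/9 = (43/9)*85 = 3655/9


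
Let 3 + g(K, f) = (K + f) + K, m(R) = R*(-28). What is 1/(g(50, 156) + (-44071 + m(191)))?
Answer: -1/49166 ≈ -2.0339e-5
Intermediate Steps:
m(R) = -28*R
g(K, f) = -3 + f + 2*K (g(K, f) = -3 + ((K + f) + K) = -3 + (f + 2*K) = -3 + f + 2*K)
1/(g(50, 156) + (-44071 + m(191))) = 1/((-3 + 156 + 2*50) + (-44071 - 28*191)) = 1/((-3 + 156 + 100) + (-44071 - 5348)) = 1/(253 - 49419) = 1/(-49166) = -1/49166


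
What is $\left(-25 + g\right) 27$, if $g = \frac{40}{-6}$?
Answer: $-855$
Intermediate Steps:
$g = - \frac{20}{3}$ ($g = 40 \left(- \frac{1}{6}\right) = - \frac{20}{3} \approx -6.6667$)
$\left(-25 + g\right) 27 = \left(-25 - \frac{20}{3}\right) 27 = \left(- \frac{95}{3}\right) 27 = -855$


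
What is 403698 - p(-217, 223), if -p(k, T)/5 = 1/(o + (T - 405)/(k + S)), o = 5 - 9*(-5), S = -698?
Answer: 18542661111/45932 ≈ 4.0370e+5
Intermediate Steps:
o = 50 (o = 5 + 45 = 50)
p(k, T) = -5/(50 + (-405 + T)/(-698 + k)) (p(k, T) = -5/(50 + (T - 405)/(k - 698)) = -5/(50 + (-405 + T)/(-698 + k)))
403698 - p(-217, 223) = 403698 - 5*(698 - 1*(-217))/(-35305 + 223 + 50*(-217)) = 403698 - 5*(698 + 217)/(-35305 + 223 - 10850) = 403698 - 5*915/(-45932) = 403698 - 5*(-1)*915/45932 = 403698 - 1*(-4575/45932) = 403698 + 4575/45932 = 18542661111/45932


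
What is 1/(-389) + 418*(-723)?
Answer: -117561247/389 ≈ -3.0221e+5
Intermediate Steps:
1/(-389) + 418*(-723) = -1/389 - 302214 = -117561247/389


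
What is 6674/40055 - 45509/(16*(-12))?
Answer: 1824144403/7690560 ≈ 237.19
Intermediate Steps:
6674/40055 - 45509/(16*(-12)) = 6674*(1/40055) - 45509/(-192) = 6674/40055 - 45509*(-1/192) = 6674/40055 + 45509/192 = 1824144403/7690560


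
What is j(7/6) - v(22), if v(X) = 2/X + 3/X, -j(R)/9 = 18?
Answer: -3569/22 ≈ -162.23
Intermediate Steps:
j(R) = -162 (j(R) = -9*18 = -162)
v(X) = 5/X
j(7/6) - v(22) = -162 - 5/22 = -3569/22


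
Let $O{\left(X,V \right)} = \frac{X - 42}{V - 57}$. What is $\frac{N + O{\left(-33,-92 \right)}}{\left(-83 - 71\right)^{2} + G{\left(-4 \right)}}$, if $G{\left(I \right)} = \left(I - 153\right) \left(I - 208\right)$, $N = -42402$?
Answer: $- \frac{110839}{149000} \approx -0.74389$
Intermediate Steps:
$G{\left(I \right)} = \left(-208 + I\right) \left(-153 + I\right)$ ($G{\left(I \right)} = \left(-153 + I\right) \left(-208 + I\right) = \left(-208 + I\right) \left(-153 + I\right)$)
$O{\left(X,V \right)} = \frac{-42 + X}{-57 + V}$
$\frac{N + O{\left(-33,-92 \right)}}{\left(-83 - 71\right)^{2} + G{\left(-4 \right)}} = \frac{-42402 + \frac{-42 - 33}{-57 - 92}}{\left(-83 - 71\right)^{2} + \left(31824 + \left(-4\right)^{2} - -1444\right)} = \frac{-42402 + \frac{1}{-149} \left(-75\right)}{\left(-154\right)^{2} + \left(31824 + 16 + 1444\right)} = \frac{-42402 - - \frac{75}{149}}{23716 + 33284} = \frac{-42402 + \frac{75}{149}}{57000} = \left(- \frac{6317823}{149}\right) \frac{1}{57000} = - \frac{110839}{149000}$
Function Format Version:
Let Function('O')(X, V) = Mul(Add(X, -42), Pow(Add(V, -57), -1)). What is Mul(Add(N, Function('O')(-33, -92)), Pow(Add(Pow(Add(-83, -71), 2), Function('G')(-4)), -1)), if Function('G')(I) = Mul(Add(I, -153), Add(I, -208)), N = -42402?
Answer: Rational(-110839, 149000) ≈ -0.74389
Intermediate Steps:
Function('G')(I) = Mul(Add(-208, I), Add(-153, I)) (Function('G')(I) = Mul(Add(-153, I), Add(-208, I)) = Mul(Add(-208, I), Add(-153, I)))
Function('O')(X, V) = Mul(Pow(Add(-57, V), -1), Add(-42, X)) (Function('O')(X, V) = Mul(Add(-42, X), Pow(Add(-57, V), -1)) = Mul(Pow(Add(-57, V), -1), Add(-42, X)))
Mul(Add(N, Function('O')(-33, -92)), Pow(Add(Pow(Add(-83, -71), 2), Function('G')(-4)), -1)) = Mul(Add(-42402, Mul(Pow(Add(-57, -92), -1), Add(-42, -33))), Pow(Add(Pow(Add(-83, -71), 2), Add(31824, Pow(-4, 2), Mul(-361, -4))), -1)) = Mul(Add(-42402, Mul(Pow(-149, -1), -75)), Pow(Add(Pow(-154, 2), Add(31824, 16, 1444)), -1)) = Mul(Add(-42402, Mul(Rational(-1, 149), -75)), Pow(Add(23716, 33284), -1)) = Mul(Add(-42402, Rational(75, 149)), Pow(57000, -1)) = Mul(Rational(-6317823, 149), Rational(1, 57000)) = Rational(-110839, 149000)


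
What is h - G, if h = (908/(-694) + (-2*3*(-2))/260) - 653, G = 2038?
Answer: -60723974/22555 ≈ -2692.3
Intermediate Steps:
h = -14756884/22555 (h = (908*(-1/694) - 6*(-2)*(1/260)) - 653 = (-454/347 + 12*(1/260)) - 653 = (-454/347 + 3/65) - 653 = -28469/22555 - 653 = -14756884/22555 ≈ -654.26)
h - G = -14756884/22555 - 1*2038 = -14756884/22555 - 2038 = -60723974/22555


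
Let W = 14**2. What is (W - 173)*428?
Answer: 9844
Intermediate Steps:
W = 196
(W - 173)*428 = (196 - 173)*428 = 23*428 = 9844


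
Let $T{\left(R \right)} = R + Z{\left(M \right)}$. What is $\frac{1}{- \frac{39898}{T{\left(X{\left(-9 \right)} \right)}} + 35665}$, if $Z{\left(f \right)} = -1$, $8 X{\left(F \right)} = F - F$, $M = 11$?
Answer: $\frac{1}{75563} \approx 1.3234 \cdot 10^{-5}$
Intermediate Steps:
$X{\left(F \right)} = 0$ ($X{\left(F \right)} = \frac{F - F}{8} = \frac{1}{8} \cdot 0 = 0$)
$T{\left(R \right)} = -1 + R$ ($T{\left(R \right)} = R - 1 = -1 + R$)
$\frac{1}{- \frac{39898}{T{\left(X{\left(-9 \right)} \right)}} + 35665} = \frac{1}{- \frac{39898}{-1 + 0} + 35665} = \frac{1}{- \frac{39898}{-1} + 35665} = \frac{1}{\left(-39898\right) \left(-1\right) + 35665} = \frac{1}{39898 + 35665} = \frac{1}{75563}$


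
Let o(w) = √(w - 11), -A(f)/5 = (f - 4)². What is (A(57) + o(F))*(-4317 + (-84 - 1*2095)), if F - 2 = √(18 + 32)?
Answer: 91236320 - 6496*√(-9 + 5*√2) ≈ 9.1236e+7 - 9022.0*I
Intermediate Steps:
A(f) = -5*(-4 + f)² (A(f) = -5*(f - 4)² = -5*(-4 + f)²)
F = 2 + 5*√2 (F = 2 + √(18 + 32) = 2 + √50 = 2 + 5*√2 ≈ 9.0711)
o(w) = √(-11 + w)
(A(57) + o(F))*(-4317 + (-84 - 1*2095)) = (-5*(-4 + 57)² + √(-11 + (2 + 5*√2)))*(-4317 + (-84 - 1*2095)) = (-5*53² + √(-9 + 5*√2))*(-4317 + (-84 - 2095)) = (-5*2809 + √(-9 + 5*√2))*(-4317 - 2179) = (-14045 + √(-9 + 5*√2))*(-6496) = 91236320 - 6496*√(-9 + 5*√2)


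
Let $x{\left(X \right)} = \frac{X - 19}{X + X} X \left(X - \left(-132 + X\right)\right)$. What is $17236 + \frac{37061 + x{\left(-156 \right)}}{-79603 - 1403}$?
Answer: $\frac{1396193905}{81006} \approx 17236.0$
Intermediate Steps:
$x{\left(X \right)} = -1254 + 66 X$ ($x{\left(X \right)} = \frac{-19 + X}{2 X} X 132 = \left(- \frac{19}{2} + \frac{X}{2}\right) 132 = -1254 + 66 X$)
$17236 + \frac{37061 + x{\left(-156 \right)}}{-79603 - 1403} = 17236 + \frac{37061 + \left(-1254 + 66 \left(-156\right)\right)}{-79603 - 1403} = 17236 + \frac{37061 - 11550}{-81006} = 17236 + \left(37061 - 11550\right) \left(- \frac{1}{81006}\right) = 17236 + 25511 \left(- \frac{1}{81006}\right) = 17236 - \frac{25511}{81006} = \frac{1396193905}{81006}$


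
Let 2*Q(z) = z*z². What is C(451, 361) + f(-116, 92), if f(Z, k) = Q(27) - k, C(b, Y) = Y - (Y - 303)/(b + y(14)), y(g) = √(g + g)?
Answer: 4112353117/406746 + 116*√7/203373 ≈ 10110.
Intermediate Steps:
y(g) = √2*√g (y(g) = √(2*g) = √2*√g)
C(b, Y) = Y - (-303 + Y)/(b + 2*√7) (C(b, Y) = Y - (Y - 303)/(b + √2*√14) = Y - (-303 + Y)/(b + 2*√7))
Q(z) = z³/2 (Q(z) = (z*z²)/2 = z³/2)
f(Z, k) = 19683/2 - k (f(Z, k) = (½)*27³ - k = (½)*19683 - k = 19683/2 - k)
C(451, 361) + f(-116, 92) = (303 - 1*361 + 361*451 + 2*361*√7)/(451 + 2*√7) + (19683/2 - 1*92) = (303 - 361 + 162811 + 722*√7)/(451 + 2*√7) + (19683/2 - 92) = (162753 + 722*√7)/(451 + 2*√7) + 19499/2 = 19499/2 + (162753 + 722*√7)/(451 + 2*√7)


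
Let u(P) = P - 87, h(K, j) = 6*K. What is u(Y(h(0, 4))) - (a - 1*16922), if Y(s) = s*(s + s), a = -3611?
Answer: 20446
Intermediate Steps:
Y(s) = 2*s² (Y(s) = s*(2*s) = 2*s²)
u(P) = -87 + P
u(Y(h(0, 4))) - (a - 1*16922) = (-87 + 2*(6*0)²) - (-3611 - 1*16922) = (-87 + 2*0²) - (-3611 - 16922) = (-87 + 2*0) - 1*(-20533) = (-87 + 0) + 20533 = -87 + 20533 = 20446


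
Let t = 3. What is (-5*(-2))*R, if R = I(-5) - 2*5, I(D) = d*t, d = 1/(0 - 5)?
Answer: -106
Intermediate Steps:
d = -⅕ (d = 1/(-5) = -⅕ ≈ -0.20000)
I(D) = -⅗ (I(D) = -⅕*3 = -⅗)
R = -53/5 (R = -⅗ - 2*5 = -⅗ - 10 = -53/5 ≈ -10.600)
(-5*(-2))*R = -5*(-2)*(-53/5) = 10*(-53/5) = -106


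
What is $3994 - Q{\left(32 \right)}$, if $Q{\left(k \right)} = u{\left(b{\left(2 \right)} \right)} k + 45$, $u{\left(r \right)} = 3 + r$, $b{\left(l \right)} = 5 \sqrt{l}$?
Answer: $3853 - 160 \sqrt{2} \approx 3626.7$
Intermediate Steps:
$Q{\left(k \right)} = 45 + k \left(3 + 5 \sqrt{2}\right)$ ($Q{\left(k \right)} = \left(3 + 5 \sqrt{2}\right) k + 45 = k \left(3 + 5 \sqrt{2}\right) + 45 = 45 + k \left(3 + 5 \sqrt{2}\right)$)
$3994 - Q{\left(32 \right)} = 3994 - \left(45 + 32 \left(3 + 5 \sqrt{2}\right)\right) = 3994 - \left(45 + \left(96 + 160 \sqrt{2}\right)\right) = 3994 - \left(141 + 160 \sqrt{2}\right) = 3853 - 160 \sqrt{2}$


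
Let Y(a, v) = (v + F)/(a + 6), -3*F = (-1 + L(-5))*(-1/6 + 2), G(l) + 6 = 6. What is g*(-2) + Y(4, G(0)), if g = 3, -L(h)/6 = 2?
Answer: -937/180 ≈ -5.2056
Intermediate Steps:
G(l) = 0 (G(l) = -6 + 6 = 0)
L(h) = -12 (L(h) = -6*2 = -12)
F = 143/18 (F = -(-1 - 12)*(-1/6 + 2)/3 = -(-13)*(-1*1/6 + 2)/3 = -(-13)*(-1/6 + 2)/3 = -(-13)*11/(3*6) = -1/3*(-143/6) = 143/18 ≈ 7.9444)
Y(a, v) = (143/18 + v)/(6 + a) (Y(a, v) = (v + 143/18)/(a + 6) = (143/18 + v)/(6 + a))
g*(-2) + Y(4, G(0)) = 3*(-2) + (143/18 + 0)/(6 + 4) = -6 + (143/18)/10 = -6 + (1/10)*(143/18) = -6 + 143/180 = -937/180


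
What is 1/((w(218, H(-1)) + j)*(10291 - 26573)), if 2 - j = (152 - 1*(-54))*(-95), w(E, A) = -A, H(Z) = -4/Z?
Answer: -1/318606176 ≈ -3.1387e-9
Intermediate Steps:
j = 19572 (j = 2 - (152 - 1*(-54))*(-95) = 2 - (152 + 54)*(-95) = 2 - 206*(-95) = 2 - 1*(-19570) = 2 + 19570 = 19572)
1/((w(218, H(-1)) + j)*(10291 - 26573)) = 1/((-(-4)/(-1) + 19572)*(10291 - 26573)) = 1/((-(-4)*(-1) + 19572)*(-16282)) = 1/((-1*4 + 19572)*(-16282)) = 1/((-4 + 19572)*(-16282)) = 1/(19568*(-16282)) = 1/(-318606176) = -1/318606176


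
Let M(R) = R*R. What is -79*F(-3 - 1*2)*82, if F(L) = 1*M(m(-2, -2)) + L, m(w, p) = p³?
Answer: -382202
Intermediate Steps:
M(R) = R²
F(L) = 64 + L (F(L) = 1*((-2)³)² + L = 1*(-8)² + L = 1*64 + L = 64 + L)
-79*F(-3 - 1*2)*82 = -79*(64 + (-3 - 1*2))*82 = -79*(64 + (-3 - 2))*82 = -79*(64 - 5)*82 = -79*59*82 = -4661*82 = -382202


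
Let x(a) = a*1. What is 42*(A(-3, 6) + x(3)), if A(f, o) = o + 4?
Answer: 546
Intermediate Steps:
x(a) = a
A(f, o) = 4 + o
42*(A(-3, 6) + x(3)) = 42*((4 + 6) + 3) = 42*(10 + 3) = 42*13 = 546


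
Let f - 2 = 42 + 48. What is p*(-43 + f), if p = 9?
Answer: 441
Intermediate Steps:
f = 92 (f = 2 + (42 + 48) = 2 + 90 = 92)
p*(-43 + f) = 9*(-43 + 92) = 9*49 = 441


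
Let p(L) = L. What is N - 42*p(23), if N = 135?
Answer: -831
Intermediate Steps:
N - 42*p(23) = 135 - 42*23 = 135 - 966 = -831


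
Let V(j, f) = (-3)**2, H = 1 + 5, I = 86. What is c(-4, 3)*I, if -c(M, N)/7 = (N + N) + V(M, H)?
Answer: -9030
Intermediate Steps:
H = 6
V(j, f) = 9
c(M, N) = -63 - 14*N (c(M, N) = -7*((N + N) + 9) = -7*(2*N + 9) = -7*(9 + 2*N) = -63 - 14*N)
c(-4, 3)*I = (-63 - 14*3)*86 = (-63 - 42)*86 = -105*86 = -9030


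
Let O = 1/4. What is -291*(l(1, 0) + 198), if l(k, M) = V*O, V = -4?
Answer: -57327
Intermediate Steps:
O = ¼ ≈ 0.25000
l(k, M) = -1 (l(k, M) = -4*¼ = -1)
-291*(l(1, 0) + 198) = -291*(-1 + 198) = -291*197 = -57327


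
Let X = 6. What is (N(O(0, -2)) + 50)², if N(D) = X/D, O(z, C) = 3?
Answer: 2704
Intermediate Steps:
N(D) = 6/D
(N(O(0, -2)) + 50)² = (6/3 + 50)² = (6*(⅓) + 50)² = (2 + 50)² = 52² = 2704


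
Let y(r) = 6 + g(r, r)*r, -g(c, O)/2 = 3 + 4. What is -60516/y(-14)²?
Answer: -15129/10201 ≈ -1.4831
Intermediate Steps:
g(c, O) = -14 (g(c, O) = -2*(3 + 4) = -2*7 = -14)
y(r) = 6 - 14*r
-60516/y(-14)² = -60516/(6 - 14*(-14))² = -60516/(6 + 196)² = -60516/(202²) = -60516/40804 = -60516*1/40804 = -15129/10201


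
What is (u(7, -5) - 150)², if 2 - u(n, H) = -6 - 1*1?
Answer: 19881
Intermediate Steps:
u(n, H) = 9 (u(n, H) = 2 - (-6 - 1*1) = 2 - (-6 - 1) = 2 - 1*(-7) = 2 + 7 = 9)
(u(7, -5) - 150)² = (9 - 150)² = (-141)² = 19881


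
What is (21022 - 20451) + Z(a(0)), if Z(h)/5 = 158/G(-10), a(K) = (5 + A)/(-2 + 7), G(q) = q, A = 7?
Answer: 492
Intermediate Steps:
a(K) = 12/5 (a(K) = (5 + 7)/(-2 + 7) = 12/5)
Z(h) = -79 (Z(h) = 5*(158/(-10)) = 5*(158*(-⅒)) = 5*(-79/5) = -79)
(21022 - 20451) + Z(a(0)) = (21022 - 20451) - 79 = 571 - 79 = 492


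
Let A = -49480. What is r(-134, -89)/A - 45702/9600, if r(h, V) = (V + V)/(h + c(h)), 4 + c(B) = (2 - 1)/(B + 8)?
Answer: -163844037201/34416308800 ≈ -4.7607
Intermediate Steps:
c(B) = -4 + 1/(8 + B) (c(B) = -4 + (2 - 1)/(B + 8) = -4 + 1/(8 + B))
r(h, V) = 2*V/(h + (-31 - 4*h)/(8 + h)) (r(h, V) = (V + V)/(h + (-31 - 4*h)/(8 + h)) = (2*V)/(h + (-31 - 4*h)/(8 + h)) = 2*V/(h + (-31 - 4*h)/(8 + h)))
r(-134, -89)/A - 45702/9600 = (2*(-89)*(8 - 134)/(-31 + (-134)² + 4*(-134)))/(-49480) - 45702/9600 = (2*(-89)*(-126)/(-31 + 17956 - 536))*(-1/49480) - 45702*1/9600 = (2*(-89)*(-126)/17389)*(-1/49480) - 7617/1600 = (2*(-89)*(1/17389)*(-126))*(-1/49480) - 7617/1600 = (22428/17389)*(-1/49480) - 7617/1600 = -5607/215101930 - 7617/1600 = -163844037201/34416308800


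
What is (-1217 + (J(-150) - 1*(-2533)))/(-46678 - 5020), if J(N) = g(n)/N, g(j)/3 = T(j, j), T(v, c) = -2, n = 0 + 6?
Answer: -32901/1292450 ≈ -0.025456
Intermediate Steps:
n = 6
g(j) = -6 (g(j) = 3*(-2) = -6)
J(N) = -6/N
(-1217 + (J(-150) - 1*(-2533)))/(-46678 - 5020) = (-1217 + (-6/(-150) - 1*(-2533)))/(-46678 - 5020) = (-1217 + (-6*(-1/150) + 2533))/(-51698) = (-1217 + (1/25 + 2533))*(-1/51698) = (-1217 + 63326/25)*(-1/51698) = (32901/25)*(-1/51698) = -32901/1292450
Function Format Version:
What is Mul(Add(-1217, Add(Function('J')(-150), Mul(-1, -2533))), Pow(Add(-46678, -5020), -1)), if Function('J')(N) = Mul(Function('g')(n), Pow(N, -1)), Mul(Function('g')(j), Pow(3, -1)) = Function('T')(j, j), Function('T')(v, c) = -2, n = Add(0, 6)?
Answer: Rational(-32901, 1292450) ≈ -0.025456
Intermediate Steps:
n = 6
Function('g')(j) = -6 (Function('g')(j) = Mul(3, -2) = -6)
Function('J')(N) = Mul(-6, Pow(N, -1))
Mul(Add(-1217, Add(Function('J')(-150), Mul(-1, -2533))), Pow(Add(-46678, -5020), -1)) = Mul(Add(-1217, Add(Mul(-6, Pow(-150, -1)), Mul(-1, -2533))), Pow(Add(-46678, -5020), -1)) = Mul(Add(-1217, Add(Mul(-6, Rational(-1, 150)), 2533)), Pow(-51698, -1)) = Mul(Add(-1217, Add(Rational(1, 25), 2533)), Rational(-1, 51698)) = Mul(Add(-1217, Rational(63326, 25)), Rational(-1, 51698)) = Mul(Rational(32901, 25), Rational(-1, 51698)) = Rational(-32901, 1292450)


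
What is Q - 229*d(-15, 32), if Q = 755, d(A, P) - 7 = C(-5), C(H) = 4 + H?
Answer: -619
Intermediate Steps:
d(A, P) = 6 (d(A, P) = 7 + (4 - 5) = 7 - 1 = 6)
Q - 229*d(-15, 32) = 755 - 229*6 = 755 - 1374 = -619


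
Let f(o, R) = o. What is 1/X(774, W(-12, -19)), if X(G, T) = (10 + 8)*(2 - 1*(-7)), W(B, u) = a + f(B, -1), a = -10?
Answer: 1/162 ≈ 0.0061728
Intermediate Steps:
W(B, u) = -10 + B
X(G, T) = 162 (X(G, T) = 18*(2 + 7) = 18*9 = 162)
1/X(774, W(-12, -19)) = 1/162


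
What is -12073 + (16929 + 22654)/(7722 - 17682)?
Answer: -120286663/9960 ≈ -12077.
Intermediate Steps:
-12073 + (16929 + 22654)/(7722 - 17682) = -12073 + 39583/(-9960) = -12073 + 39583*(-1/9960) = -12073 - 39583/9960 = -120286663/9960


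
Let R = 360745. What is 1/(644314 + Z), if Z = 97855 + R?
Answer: 1/1102914 ≈ 9.0669e-7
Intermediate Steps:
Z = 458600 (Z = 97855 + 360745 = 458600)
1/(644314 + Z) = 1/(644314 + 458600) = 1/1102914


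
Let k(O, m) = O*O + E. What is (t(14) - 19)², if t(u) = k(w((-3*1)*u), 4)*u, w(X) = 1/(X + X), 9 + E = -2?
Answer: 7602270481/254016 ≈ 29928.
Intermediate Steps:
E = -11 (E = -9 - 2 = -11)
w(X) = 1/(2*X)
k(O, m) = -11 + O² (k(O, m) = O*O - 11 = O² - 11 = -11 + O²)
t(u) = u*(-11 + 1/(36*u²)) (t(u) = (-11 + (1/(2*(((-3*1)*u))))²)*u = (-11 + (1/(2*((-3*u))))²)*u = (-11 + ((-1/(3*u))/2)²)*u = (-11 + (-1/(6*u))²)*u = (-11 + 1/(36*u²))*u = u*(-11 + 1/(36*u²)))
(t(14) - 19)² = ((-11*14 + (1/36)/14) - 19)² = ((-154 + (1/36)*(1/14)) - 19)² = ((-154 + 1/504) - 19)² = (-77615/504 - 19)² = (-87191/504)² = 7602270481/254016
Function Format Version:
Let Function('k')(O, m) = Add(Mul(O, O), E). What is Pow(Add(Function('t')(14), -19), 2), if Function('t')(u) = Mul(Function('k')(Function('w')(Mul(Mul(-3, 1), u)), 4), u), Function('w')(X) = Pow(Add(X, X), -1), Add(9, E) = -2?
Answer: Rational(7602270481, 254016) ≈ 29928.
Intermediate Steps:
E = -11 (E = Add(-9, -2) = -11)
Function('w')(X) = Mul(Rational(1, 2), Pow(X, -1)) (Function('w')(X) = Pow(Mul(2, X), -1) = Mul(Rational(1, 2), Pow(X, -1)))
Function('k')(O, m) = Add(-11, Pow(O, 2)) (Function('k')(O, m) = Add(Mul(O, O), -11) = Add(Pow(O, 2), -11) = Add(-11, Pow(O, 2)))
Function('t')(u) = Mul(u, Add(-11, Mul(Rational(1, 36), Pow(u, -2)))) (Function('t')(u) = Mul(Add(-11, Pow(Mul(Rational(1, 2), Pow(Mul(Mul(-3, 1), u), -1)), 2)), u) = Mul(Add(-11, Pow(Mul(Rational(1, 2), Pow(Mul(-3, u), -1)), 2)), u) = Mul(Add(-11, Pow(Mul(Rational(1, 2), Mul(Rational(-1, 3), Pow(u, -1))), 2)), u) = Mul(Add(-11, Pow(Mul(Rational(-1, 6), Pow(u, -1)), 2)), u) = Mul(Add(-11, Mul(Rational(1, 36), Pow(u, -2))), u) = Mul(u, Add(-11, Mul(Rational(1, 36), Pow(u, -2)))))
Pow(Add(Function('t')(14), -19), 2) = Pow(Add(Add(Mul(-11, 14), Mul(Rational(1, 36), Pow(14, -1))), -19), 2) = Pow(Add(Add(-154, Mul(Rational(1, 36), Rational(1, 14))), -19), 2) = Pow(Add(Add(-154, Rational(1, 504)), -19), 2) = Pow(Add(Rational(-77615, 504), -19), 2) = Pow(Rational(-87191, 504), 2) = Rational(7602270481, 254016)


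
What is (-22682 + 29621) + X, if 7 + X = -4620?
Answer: 2312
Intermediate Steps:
X = -4627 (X = -7 - 4620 = -4627)
(-22682 + 29621) + X = (-22682 + 29621) - 4627 = 6939 - 4627 = 2312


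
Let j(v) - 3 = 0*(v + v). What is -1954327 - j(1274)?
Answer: -1954330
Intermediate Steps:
j(v) = 3 (j(v) = 3 + 0*(v + v) = 3 + 0*(2*v) = 3 + 0 = 3)
-1954327 - j(1274) = -1954327 - 1*3 = -1954327 - 3 = -1954330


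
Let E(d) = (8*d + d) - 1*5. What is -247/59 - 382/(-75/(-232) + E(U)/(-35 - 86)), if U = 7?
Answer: 631604629/258479 ≈ 2443.5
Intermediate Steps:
E(d) = -5 + 9*d (E(d) = 9*d - 5 = -5 + 9*d)
-247/59 - 382/(-75/(-232) + E(U)/(-35 - 86)) = -247/59 - 382/(-75/(-232) + (-5 + 9*7)/(-35 - 86)) = -247*1/59 - 382/(-75*(-1/232) + (-5 + 63)/(-121)) = -247/59 - 382/(75/232 + 58*(-1/121)) = -247/59 - 382/(75/232 - 58/121) = -247/59 - 382/(-4381/28072) = -247/59 - 382*(-28072/4381) = -247/59 + 10723504/4381 = 631604629/258479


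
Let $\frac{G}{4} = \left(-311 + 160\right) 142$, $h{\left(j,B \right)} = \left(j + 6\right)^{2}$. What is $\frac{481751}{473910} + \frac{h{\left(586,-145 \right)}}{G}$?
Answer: $- \frac{15596196809}{5080789110} \approx -3.0696$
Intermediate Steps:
$h{\left(j,B \right)} = \left(6 + j\right)^{2}$
$G = -85768$ ($G = 4 \left(-311 + 160\right) 142 = 4 \left(\left(-151\right) 142\right) = 4 \left(-21442\right) = -85768$)
$\frac{481751}{473910} + \frac{h{\left(586,-145 \right)}}{G} = \frac{481751}{473910} + \frac{\left(6 + 586\right)^{2}}{-85768} = 481751 \cdot \frac{1}{473910} + 592^{2} \left(- \frac{1}{85768}\right) = \frac{481751}{473910} + 350464 \left(- \frac{1}{85768}\right) = \frac{481751}{473910} - \frac{43808}{10721} = - \frac{15596196809}{5080789110}$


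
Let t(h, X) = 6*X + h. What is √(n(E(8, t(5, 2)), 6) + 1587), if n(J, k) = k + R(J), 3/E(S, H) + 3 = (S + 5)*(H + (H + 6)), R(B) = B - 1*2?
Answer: 5*√17010334/517 ≈ 39.887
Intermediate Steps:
R(B) = -2 + B (R(B) = B - 2 = -2 + B)
t(h, X) = h + 6*X
E(S, H) = 3/(-3 + (5 + S)*(6 + 2*H)) (E(S, H) = 3/(-3 + (S + 5)*(H + (H + 6))) = 3/(-3 + (5 + S)*(H + (6 + H))) = 3/(-3 + (5 + S)*(6 + 2*H)))
n(J, k) = -2 + J + k (n(J, k) = k + (-2 + J) = -2 + J + k)
√(n(E(8, t(5, 2)), 6) + 1587) = √((-2 + 3/(27 + 6*8 + 10*(5 + 6*2) + 2*(5 + 6*2)*8) + 6) + 1587) = √((-2 + 3/(27 + 48 + 10*(5 + 12) + 2*(5 + 12)*8) + 6) + 1587) = √((-2 + 3/(27 + 48 + 10*17 + 2*17*8) + 6) + 1587) = √((-2 + 3/(27 + 48 + 170 + 272) + 6) + 1587) = √((-2 + 3/517 + 6) + 1587) = √(2071/517 + 1587) = √(822550/517) = 5*√17010334/517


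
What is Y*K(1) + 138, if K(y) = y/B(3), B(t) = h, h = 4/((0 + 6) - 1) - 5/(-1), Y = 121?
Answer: 4607/29 ≈ 158.86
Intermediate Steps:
h = 29/5 (h = 4/(6 - 1) - 5*(-1) = 4/5 + 5 = 29/5 ≈ 5.8000)
B(t) = 29/5
K(y) = 5*y/29 (K(y) = y/(29/5) = y*(5/29) = 5*y/29)
Y*K(1) + 138 = 121*((5/29)*1) + 138 = 121*(5/29) + 138 = 605/29 + 138 = 4607/29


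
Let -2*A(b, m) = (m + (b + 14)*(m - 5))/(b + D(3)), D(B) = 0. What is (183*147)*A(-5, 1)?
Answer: -188307/2 ≈ -94154.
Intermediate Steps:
A(b, m) = -(m + (-5 + m)*(14 + b))/(2*b) (A(b, m) = -(m + (b + 14)*(m - 5))/(2*(b + 0)) = -(m + (14 + b)*(-5 + m))/(2*b) = -(m + (-5 + m)*(14 + b))/(2*b))
(183*147)*A(-5, 1) = (183*147)*((½)*(70 - 15*1 + 5*(-5) - 1*(-5)*1)/(-5)) = 26901*((½)*(-⅕)*(70 - 15 - 25 + 5)) = 26901*((½)*(-⅕)*35) = 26901*(-7/2) = -188307/2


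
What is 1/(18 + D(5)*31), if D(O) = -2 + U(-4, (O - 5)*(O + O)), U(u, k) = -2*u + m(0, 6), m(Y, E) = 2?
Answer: 1/266 ≈ 0.0037594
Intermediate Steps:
U(u, k) = 2 - 2*u (U(u, k) = -2*u + 2 = 2 - 2*u)
D(O) = 8 (D(O) = -2 + (2 - 2*(-4)) = -2 + (2 + 8) = -2 + 10 = 8)
1/(18 + D(5)*31) = 1/(18 + 8*31) = 1/(18 + 248) = 1/266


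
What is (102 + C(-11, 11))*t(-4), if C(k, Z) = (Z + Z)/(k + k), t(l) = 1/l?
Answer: -101/4 ≈ -25.250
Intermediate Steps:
C(k, Z) = Z/k (C(k, Z) = (2*Z)/((2*k)) = (2*Z)*(1/(2*k)) = Z/k)
(102 + C(-11, 11))*t(-4) = (102 + 11/(-11))/(-4) = (102 + 11*(-1/11))*(-¼) = (102 - 1)*(-¼) = 101*(-¼) = -101/4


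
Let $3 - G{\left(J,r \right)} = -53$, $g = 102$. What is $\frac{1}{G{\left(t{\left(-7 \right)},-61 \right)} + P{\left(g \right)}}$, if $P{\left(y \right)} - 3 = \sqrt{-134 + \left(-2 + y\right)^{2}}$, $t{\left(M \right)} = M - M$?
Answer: $- \frac{59}{6385} + \frac{\sqrt{9866}}{6385} \approx 0.006316$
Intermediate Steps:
$t{\left(M \right)} = 0$
$G{\left(J,r \right)} = 56$ ($G{\left(J,r \right)} = 3 - -53 = 3 + 53 = 56$)
$P{\left(y \right)} = 3 + \sqrt{-134 + \left(-2 + y\right)^{2}}$
$\frac{1}{G{\left(t{\left(-7 \right)},-61 \right)} + P{\left(g \right)}} = \frac{1}{56 + \left(3 + \sqrt{-134 + \left(-2 + 102\right)^{2}}\right)} = \frac{1}{56 + \left(3 + \sqrt{-134 + 100^{2}}\right)} = \frac{1}{56 + \left(3 + \sqrt{-134 + 10000}\right)} = \frac{1}{56 + \left(3 + \sqrt{9866}\right)} = \frac{1}{59 + \sqrt{9866}}$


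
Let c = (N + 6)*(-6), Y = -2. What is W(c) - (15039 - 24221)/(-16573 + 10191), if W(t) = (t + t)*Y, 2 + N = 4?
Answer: 608081/3191 ≈ 190.56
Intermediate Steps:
N = 2 (N = -2 + 4 = 2)
c = -48 (c = (2 + 6)*(-6) = 8*(-6) = -48)
W(t) = -4*t (W(t) = (t + t)*(-2) = (2*t)*(-2) = -4*t)
W(c) - (15039 - 24221)/(-16573 + 10191) = -4*(-48) - (15039 - 24221)/(-16573 + 10191) = 192 - (-9182)/(-6382) = 192 - (-9182)*(-1)/6382 = 192 - 1*4591/3191 = 192 - 4591/3191 = 608081/3191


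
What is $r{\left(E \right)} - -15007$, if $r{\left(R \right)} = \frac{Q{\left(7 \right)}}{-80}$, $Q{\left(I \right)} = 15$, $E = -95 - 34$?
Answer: $\frac{240109}{16} \approx 15007.0$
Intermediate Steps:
$E = -129$ ($E = -95 - 34 = -129$)
$r{\left(R \right)} = - \frac{3}{16}$ ($r{\left(R \right)} = \frac{15}{-80} = 15 \left(- \frac{1}{80}\right) = - \frac{3}{16}$)
$r{\left(E \right)} - -15007 = - \frac{3}{16} - -15007 = - \frac{3}{16} + 15007 = \frac{240109}{16}$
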